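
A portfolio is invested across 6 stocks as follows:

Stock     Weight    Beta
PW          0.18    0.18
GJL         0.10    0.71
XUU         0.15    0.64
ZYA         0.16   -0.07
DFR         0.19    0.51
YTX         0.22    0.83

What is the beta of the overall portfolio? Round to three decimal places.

β_P = Σ w_i β_i = 0.18×0.18 + 0.10×0.71 + 0.15×0.64 + 0.16×-0.07 + 0.19×0.51 + 0.22×0.83 = 0.4677

0.468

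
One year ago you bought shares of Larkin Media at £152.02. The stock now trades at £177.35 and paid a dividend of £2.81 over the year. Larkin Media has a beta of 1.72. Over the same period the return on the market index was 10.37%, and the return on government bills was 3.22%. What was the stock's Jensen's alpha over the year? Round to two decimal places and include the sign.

Realised HPR = (P1 + D1 − P0) / P0 = (177.35 + 2.81 − 152.02) / 152.02 = 28.14 / 152.02 = 18.5107%
MRP = 10.37% − 3.22% = 7.15%
CAPM required = R_f + β·MRP = 3.22% + 1.72 × 7.15% = 15.5180%
α = realised − required = 18.5107% − 15.5180% = +2.99%

+2.99%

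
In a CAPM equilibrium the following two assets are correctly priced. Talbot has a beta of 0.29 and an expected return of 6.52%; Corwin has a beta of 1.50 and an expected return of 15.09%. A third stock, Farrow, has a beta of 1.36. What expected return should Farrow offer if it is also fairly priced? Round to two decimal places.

14.10%

MRP (SML slope) = (15.09% − 6.52%) / (1.50 − 0.29) = 8.57% / 1.21 = 7.0826%
R_f (intercept) = 6.52% − 0.29 × 7.0826% = 4.4660%
E(R_Farrow) = R_f + β × MRP = 4.4660% + 1.36 × 7.0826% = 14.10%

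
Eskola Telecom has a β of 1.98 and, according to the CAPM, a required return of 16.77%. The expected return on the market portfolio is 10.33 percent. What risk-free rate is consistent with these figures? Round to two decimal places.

E(R) = R_f + β(E(R_m) − R_f) = R_f(1 − β) + β·E(R_m)
16.77% = R_f × (1 − 1.98) + 1.98 × 10.33%
16.77% = R_f × -0.98 + 20.4534%
R_f = (16.77% − 20.4534%) / -0.98 = 3.76%

3.76%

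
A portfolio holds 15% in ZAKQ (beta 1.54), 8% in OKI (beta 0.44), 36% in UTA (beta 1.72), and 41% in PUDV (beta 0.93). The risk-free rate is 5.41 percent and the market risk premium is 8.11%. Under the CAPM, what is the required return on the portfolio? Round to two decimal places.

15.68%

β_P = Σ w_i β_i = 0.15×1.54 + 0.08×0.44 + 0.36×1.72 + 0.41×0.93 = 1.2667
E(R_P) = R_f + β_P × MRP = 5.41% + 1.2667 × 8.11% = 15.68%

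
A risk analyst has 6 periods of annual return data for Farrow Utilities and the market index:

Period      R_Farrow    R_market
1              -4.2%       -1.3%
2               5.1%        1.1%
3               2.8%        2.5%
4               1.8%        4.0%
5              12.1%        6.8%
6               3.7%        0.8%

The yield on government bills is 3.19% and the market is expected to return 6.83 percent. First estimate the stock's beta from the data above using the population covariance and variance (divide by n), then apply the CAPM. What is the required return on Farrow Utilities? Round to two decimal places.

8.78%

Mean R_i = (-4.2 + 5.1 + 2.8 + 1.8 + 12.1 + 3.7) / 6 = 3.5500%
Mean R_m = (-1.3 + 1.1 + 2.5 + 4.0 + 6.8 + 0.8) / 6 = 2.3167%
Σ(R_i − R̄_i)(R_m − R̄_m) = 61.1650  ⇒  Cov = 61.1650 / 6 = 10.1942
Σ(R_m − R̄_m)² = 39.8283  ⇒  Var(R_m) = 39.8283 / 6 = 6.6381
β = Cov / Var(R_m) = 10.1942 / 6.6381 = 1.5357
MRP = 6.83% − 3.19% = 3.64%
E(R) = R_f + β × MRP = 3.19% + 1.5357 × 3.64% = 8.78%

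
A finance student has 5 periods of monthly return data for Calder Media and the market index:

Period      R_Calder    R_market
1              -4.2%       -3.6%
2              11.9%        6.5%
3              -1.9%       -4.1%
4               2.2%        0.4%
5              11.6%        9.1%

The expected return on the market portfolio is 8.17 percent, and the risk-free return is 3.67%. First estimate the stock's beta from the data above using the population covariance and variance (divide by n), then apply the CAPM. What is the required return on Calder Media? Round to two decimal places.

9.22%

Mean R_i = (-4.2 + 11.9 − 1.9 + 2.2 + 11.6) / 5 = 3.9200%
Mean R_m = (-3.6 + 6.5 − 4.1 + 0.4 + 9.1) / 5 = 1.6600%
Σ(R_i − R̄_i)(R_m − R̄_m) = 174.1640  ⇒  Cov = 174.1640 / 5 = 34.8328
Σ(R_m − R̄_m)² = 141.2120  ⇒  Var(R_m) = 141.2120 / 5 = 28.2424
β = Cov / Var(R_m) = 34.8328 / 28.2424 = 1.2334
MRP = 8.17% − 3.67% = 4.50%
E(R) = R_f + β × MRP = 3.67% + 1.2334 × 4.50% = 9.22%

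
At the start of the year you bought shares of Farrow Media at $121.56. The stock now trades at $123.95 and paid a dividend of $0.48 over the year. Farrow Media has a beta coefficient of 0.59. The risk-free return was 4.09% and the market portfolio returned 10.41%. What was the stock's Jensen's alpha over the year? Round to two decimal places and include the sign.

-5.46%

Realised HPR = (P1 + D1 − P0) / P0 = (123.95 + 0.48 − 121.56) / 121.56 = 2.87 / 121.56 = 2.3610%
MRP = 10.41% − 4.09% = 6.32%
CAPM required = R_f + β·MRP = 4.09% + 0.59 × 6.32% = 7.8188%
α = realised − required = 2.3610% − 7.8188% = -5.46%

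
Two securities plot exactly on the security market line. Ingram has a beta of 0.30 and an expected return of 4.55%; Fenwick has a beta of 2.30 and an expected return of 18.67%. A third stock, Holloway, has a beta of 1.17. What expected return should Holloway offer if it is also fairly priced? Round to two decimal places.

MRP (SML slope) = (18.67% − 4.55%) / (2.30 − 0.30) = 14.12% / 2.00 = 7.0600%
R_f (intercept) = 4.55% − 0.30 × 7.0600% = 2.4320%
E(R_Holloway) = R_f + β × MRP = 2.4320% + 1.17 × 7.0600% = 10.69%

10.69%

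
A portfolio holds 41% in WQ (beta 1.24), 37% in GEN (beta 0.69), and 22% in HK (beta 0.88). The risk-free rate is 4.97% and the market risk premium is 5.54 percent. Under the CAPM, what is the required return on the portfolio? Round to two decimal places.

β_P = Σ w_i β_i = 0.41×1.24 + 0.37×0.69 + 0.22×0.88 = 0.9573
E(R_P) = R_f + β_P × MRP = 4.97% + 0.9573 × 5.54% = 10.27%

10.27%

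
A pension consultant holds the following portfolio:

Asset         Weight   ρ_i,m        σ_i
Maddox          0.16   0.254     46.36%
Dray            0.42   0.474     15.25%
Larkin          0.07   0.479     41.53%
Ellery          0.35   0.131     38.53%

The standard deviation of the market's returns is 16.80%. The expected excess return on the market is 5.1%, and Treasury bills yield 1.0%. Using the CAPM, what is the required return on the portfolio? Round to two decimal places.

β_Maddox = 0.254 × 46.36% / 16.80% = 0.7009
β_Dray = 0.474 × 15.25% / 16.80% = 0.4303
β_Larkin = 0.479 × 41.53% / 16.80% = 1.1841
β_Ellery = 0.131 × 38.53% / 16.80% = 0.3004
β_P = Σ w_i β_i = 0.16×0.7009 + 0.42×0.4303 + 0.07×1.1841 + 0.35×0.3004 = 0.4809
E(R_P) = R_f + β_P × MRP = 1.0% + 0.4809 × 5.1% = 3.45%

3.45%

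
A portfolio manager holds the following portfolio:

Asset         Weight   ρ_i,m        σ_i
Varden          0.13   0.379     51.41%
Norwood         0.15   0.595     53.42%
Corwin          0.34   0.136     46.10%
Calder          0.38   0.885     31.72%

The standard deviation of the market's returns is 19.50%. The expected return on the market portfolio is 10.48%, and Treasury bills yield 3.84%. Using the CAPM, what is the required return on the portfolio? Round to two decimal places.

10.68%

β_Varden = 0.379 × 51.41% / 19.50% = 0.9992
β_Norwood = 0.595 × 53.42% / 19.50% = 1.6300
β_Corwin = 0.136 × 46.10% / 19.50% = 0.3215
β_Calder = 0.885 × 31.72% / 19.50% = 1.4396
β_P = Σ w_i β_i = 0.13×0.9992 + 0.15×1.6300 + 0.34×0.3215 + 0.38×1.4396 = 1.0308
MRP = 10.48% − 3.84% = 6.64%
E(R_P) = R_f + β_P × MRP = 3.84% + 1.0308 × 6.64% = 10.68%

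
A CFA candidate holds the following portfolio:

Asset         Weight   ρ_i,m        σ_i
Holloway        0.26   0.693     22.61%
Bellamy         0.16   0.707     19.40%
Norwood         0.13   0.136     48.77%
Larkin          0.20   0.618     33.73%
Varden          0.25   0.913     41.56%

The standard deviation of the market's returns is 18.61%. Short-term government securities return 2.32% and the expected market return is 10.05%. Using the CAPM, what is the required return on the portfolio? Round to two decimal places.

10.95%

β_Holloway = 0.693 × 22.61% / 18.61% = 0.8420
β_Bellamy = 0.707 × 19.40% / 18.61% = 0.7370
β_Norwood = 0.136 × 48.77% / 18.61% = 0.3564
β_Larkin = 0.618 × 33.73% / 18.61% = 1.1201
β_Varden = 0.913 × 41.56% / 18.61% = 2.0389
β_P = Σ w_i β_i = 0.26×0.8420 + 0.16×0.7370 + 0.13×0.3564 + 0.20×1.1201 + 0.25×2.0389 = 1.1169
MRP = 10.05% − 2.32% = 7.73%
E(R_P) = R_f + β_P × MRP = 2.32% + 1.1169 × 7.73% = 10.95%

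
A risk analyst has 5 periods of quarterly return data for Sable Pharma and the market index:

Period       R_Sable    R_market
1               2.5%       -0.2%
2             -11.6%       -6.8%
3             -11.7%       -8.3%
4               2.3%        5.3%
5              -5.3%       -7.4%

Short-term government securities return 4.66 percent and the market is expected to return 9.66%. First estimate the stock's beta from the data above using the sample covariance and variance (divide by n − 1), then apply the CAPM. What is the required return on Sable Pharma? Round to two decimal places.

9.90%

Mean R_i = (2.5 − 11.6 − 11.7 + 2.3 − 5.3) / 5 = -4.7600%
Mean R_m = (-0.2 − 6.8 − 8.3 + 5.3 − 7.4) / 5 = -3.4800%
Σ(R_i − R̄_i)(R_m − R̄_m) = 144.0760  ⇒  Cov = 144.0760 / 4 = 36.0190
Σ(R_m − R̄_m)² = 137.4680  ⇒  Var(R_m) = 137.4680 / 4 = 34.3670
β = Cov / Var(R_m) = 36.0190 / 34.3670 = 1.0481
MRP = 9.66% − 4.66% = 5.00%
E(R) = R_f + β × MRP = 4.66% + 1.0481 × 5.00% = 9.90%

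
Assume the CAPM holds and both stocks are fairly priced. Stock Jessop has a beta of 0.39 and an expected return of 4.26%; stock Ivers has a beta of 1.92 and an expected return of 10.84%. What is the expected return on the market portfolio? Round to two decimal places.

Both satisfy E(R) = R_f + β·MRP, so the slope of the SML is
MRP = (10.84% − 4.26%) / (1.92 − 0.39) = 6.58% / 1.53 = 4.3007%
R_f = E(R_Jessop) − β_Jessop·MRP = 4.26% − 0.39 × 4.3007% = 2.5827%
E(R_m) = R_f + MRP = 2.5827% + 4.3007% = 6.88%

6.88%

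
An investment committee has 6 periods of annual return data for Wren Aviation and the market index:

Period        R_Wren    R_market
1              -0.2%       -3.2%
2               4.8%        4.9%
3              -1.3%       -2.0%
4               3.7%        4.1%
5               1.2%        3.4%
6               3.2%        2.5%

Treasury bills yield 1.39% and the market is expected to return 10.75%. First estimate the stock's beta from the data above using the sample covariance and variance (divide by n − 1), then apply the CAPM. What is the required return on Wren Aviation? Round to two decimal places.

7.21%

Mean R_i = (-0.2 + 4.8 − 1.3 + 3.7 + 1.2 + 3.2) / 6 = 1.9000%
Mean R_m = (-3.2 + 4.9 − 2.0 + 4.1 + 3.4 + 2.5) / 6 = 1.6167%
Σ(R_i − R̄_i)(R_m − R̄_m) = 35.5800  ⇒  Cov = 35.5800 / 5 = 7.1160
Σ(R_m − R̄_m)² = 57.1883  ⇒  Var(R_m) = 57.1883 / 5 = 11.4377
β = Cov / Var(R_m) = 7.1160 / 11.4377 = 0.6222
MRP = 10.75% − 1.39% = 9.36%
E(R) = R_f + β × MRP = 1.39% + 0.6222 × 9.36% = 7.21%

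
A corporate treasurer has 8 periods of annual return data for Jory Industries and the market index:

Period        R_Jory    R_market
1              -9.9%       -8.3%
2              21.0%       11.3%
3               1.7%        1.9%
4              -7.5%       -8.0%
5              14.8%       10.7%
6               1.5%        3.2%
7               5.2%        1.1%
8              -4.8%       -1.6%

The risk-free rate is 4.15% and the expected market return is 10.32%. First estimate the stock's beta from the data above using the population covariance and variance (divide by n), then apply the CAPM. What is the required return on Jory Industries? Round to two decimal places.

12.78%

Mean R_i = (-9.9 + 21.0 + 1.7 − 7.5 + 14.8 + 1.5 + 5.2 − 4.8) / 8 = 2.7500%
Mean R_m = (-8.3 + 11.3 + 1.9 − 8.0 + 10.7 + 3.2 + 1.1 − 1.6) / 8 = 1.2875%
Σ(R_i − R̄_i)(R_m − R̄_m) = 530.9350  ⇒  Cov = 530.9350 / 8 = 66.3669
Σ(R_m − R̄_m)² = 379.4288  ⇒  Var(R_m) = 379.4288 / 8 = 47.4286
β = Cov / Var(R_m) = 66.3669 / 47.4286 = 1.3993
MRP = 10.32% − 4.15% = 6.17%
E(R) = R_f + β × MRP = 4.15% + 1.3993 × 6.17% = 12.78%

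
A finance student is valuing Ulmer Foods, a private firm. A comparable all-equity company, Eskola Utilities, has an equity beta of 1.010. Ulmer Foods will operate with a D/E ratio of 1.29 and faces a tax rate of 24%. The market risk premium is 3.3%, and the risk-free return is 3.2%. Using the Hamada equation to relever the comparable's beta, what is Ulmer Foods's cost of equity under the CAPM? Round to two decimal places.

β_L = β_U × [1 + (1 − t)(D/E)] = 1.010 × [1 + (1 − 0.24) × 1.29]
    = 1.010 × [1 + 0.76 × 1.29] = 1.010 × 1.9804 = 2.0002
E(R) = R_f + β_L × MRP = 3.2% + 2.0002 × 3.3% = 9.80%

9.80%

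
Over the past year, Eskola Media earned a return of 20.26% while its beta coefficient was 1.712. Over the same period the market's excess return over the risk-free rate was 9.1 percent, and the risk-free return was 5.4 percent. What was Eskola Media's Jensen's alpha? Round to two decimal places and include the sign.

CAPM benchmark = R_f + β(R_m − R_f) = 5.4% + 1.712 × 9.1% = 20.9792%
α = actual − benchmark = 20.26% − 20.9792% = -0.72%

-0.72%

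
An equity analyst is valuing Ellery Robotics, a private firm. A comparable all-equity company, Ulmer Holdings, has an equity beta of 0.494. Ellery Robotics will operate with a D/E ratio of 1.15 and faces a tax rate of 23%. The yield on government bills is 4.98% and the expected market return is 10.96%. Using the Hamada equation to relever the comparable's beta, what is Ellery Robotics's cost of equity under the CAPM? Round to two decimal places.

β_L = β_U × [1 + (1 − t)(D/E)] = 0.494 × [1 + (1 − 0.23) × 1.15]
    = 0.494 × [1 + 0.77 × 1.15] = 0.494 × 1.8855 = 0.9314
MRP = 10.96% − 4.98% = 5.98%
E(R) = R_f + β_L × MRP = 4.98% + 0.9314 × 5.98% = 10.55%

10.55%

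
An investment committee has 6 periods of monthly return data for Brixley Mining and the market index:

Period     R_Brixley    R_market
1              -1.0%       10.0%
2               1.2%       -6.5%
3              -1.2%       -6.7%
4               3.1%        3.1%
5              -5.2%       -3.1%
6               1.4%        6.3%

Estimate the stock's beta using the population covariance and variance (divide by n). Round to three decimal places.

Mean R_i = (-1.0 + 1.2 − 1.2 + 3.1 − 5.2 + 1.4) / 6 = -0.2833%
Mean R_m = (10.0 − 6.5 − 6.7 + 3.1 − 3.1 + 6.3) / 6 = 0.5167%
Σ(R_i − R̄_i)(R_m − R̄_m) = 25.6683  ⇒  Cov = 25.6683 / 6 = 4.2781
Σ(R_m − R̄_m)² = 244.4483  ⇒  Var(R_m) = 244.4483 / 6 = 40.7414
β = Cov / Var(R_m) = 4.2781 / 40.7414 = 0.1050

0.105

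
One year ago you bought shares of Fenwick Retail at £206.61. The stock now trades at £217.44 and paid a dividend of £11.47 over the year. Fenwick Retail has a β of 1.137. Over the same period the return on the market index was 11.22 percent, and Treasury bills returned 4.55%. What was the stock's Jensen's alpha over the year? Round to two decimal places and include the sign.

Realised HPR = (P1 + D1 − P0) / P0 = (217.44 + 11.47 − 206.61) / 206.61 = 22.30 / 206.61 = 10.7933%
MRP = 11.22% − 4.55% = 6.67%
CAPM required = R_f + β·MRP = 4.55% + 1.137 × 6.67% = 12.13379%
α = realised − required = 10.7933% − 12.13379% = -1.34%

-1.34%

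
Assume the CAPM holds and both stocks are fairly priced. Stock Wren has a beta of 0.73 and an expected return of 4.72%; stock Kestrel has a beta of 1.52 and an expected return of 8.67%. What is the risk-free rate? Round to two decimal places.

1.07%

Both satisfy E(R) = R_f + β·MRP, so the slope of the SML is
MRP = (8.67% − 4.72%) / (1.52 − 0.73) = 3.95% / 0.79 = 5.0000%
R_f = E(R_Wren) − β_Wren·MRP = 4.72% − 0.73 × 5.0000% = 1.0700%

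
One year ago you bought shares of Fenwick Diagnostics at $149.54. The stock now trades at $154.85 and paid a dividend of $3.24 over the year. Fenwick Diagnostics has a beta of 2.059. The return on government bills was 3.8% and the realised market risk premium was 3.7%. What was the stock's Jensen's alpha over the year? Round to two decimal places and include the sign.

-5.70%

Realised HPR = (P1 + D1 − P0) / P0 = (154.85 + 3.24 − 149.54) / 149.54 = 8.55 / 149.54 = 5.7175%
CAPM required = R_f + β·MRP = 3.8% + 2.059 × 3.7% = 11.4183%
α = realised − required = 5.7175% − 11.4183% = -5.70%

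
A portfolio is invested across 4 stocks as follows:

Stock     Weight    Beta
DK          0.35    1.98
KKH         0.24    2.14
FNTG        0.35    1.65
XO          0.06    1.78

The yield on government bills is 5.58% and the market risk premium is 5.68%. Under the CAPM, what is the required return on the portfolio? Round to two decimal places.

β_P = Σ w_i β_i = 0.35×1.98 + 0.24×2.14 + 0.35×1.65 + 0.06×1.78 = 1.8909
E(R_P) = R_f + β_P × MRP = 5.58% + 1.8909 × 5.68% = 16.32%

16.32%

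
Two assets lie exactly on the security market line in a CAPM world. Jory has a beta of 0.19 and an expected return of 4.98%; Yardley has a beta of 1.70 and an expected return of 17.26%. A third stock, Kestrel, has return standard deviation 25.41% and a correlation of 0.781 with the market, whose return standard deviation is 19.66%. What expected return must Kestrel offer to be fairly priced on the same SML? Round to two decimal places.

MRP = (17.26% − 4.98%) / (1.70 − 0.19) = 8.1325%
R_f = 4.98% − 0.19 × 8.1325% = 3.4348%
β_Kestrel = ρ·σ_i/σ_m = 0.781 × 25.41 / 19.66 = 1.0094
E(R_Kestrel) = R_f + β × MRP = 3.4348% + 1.0094 × 8.1325% = 11.64%

11.64%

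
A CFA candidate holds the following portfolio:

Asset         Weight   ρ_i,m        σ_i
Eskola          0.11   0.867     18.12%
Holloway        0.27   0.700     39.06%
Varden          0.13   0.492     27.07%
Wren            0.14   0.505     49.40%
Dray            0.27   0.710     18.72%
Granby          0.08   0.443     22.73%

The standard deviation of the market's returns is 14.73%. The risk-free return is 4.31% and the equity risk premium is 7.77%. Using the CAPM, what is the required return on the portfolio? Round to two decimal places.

14.19%

β_Eskola = 0.867 × 18.12% / 14.73% = 1.0665
β_Holloway = 0.700 × 39.06% / 14.73% = 1.8562
β_Varden = 0.492 × 27.07% / 14.73% = 0.9042
β_Wren = 0.505 × 49.40% / 14.73% = 1.6936
β_Dray = 0.710 × 18.72% / 14.73% = 0.9023
β_Granby = 0.443 × 22.73% / 14.73% = 0.6836
β_P = Σ w_i β_i = 0.11×1.0665 + 0.27×1.8562 + 0.13×0.9042 + 0.14×1.6936 + 0.27×0.9023 + 0.08×0.6836 = 1.2714
E(R_P) = R_f + β_P × MRP = 4.31% + 1.2714 × 7.77% = 14.19%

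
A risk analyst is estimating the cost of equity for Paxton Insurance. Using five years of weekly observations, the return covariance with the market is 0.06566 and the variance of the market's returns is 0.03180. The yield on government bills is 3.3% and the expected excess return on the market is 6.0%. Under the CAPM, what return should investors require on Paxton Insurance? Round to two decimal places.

β = Cov(R_i, R_m) / Var(R_m) = 0.06566 / 0.03180 = 2.0648
E(R) = R_f + β × MRP = 3.3% + 2.0648 × 6.0% = 15.69%

15.69%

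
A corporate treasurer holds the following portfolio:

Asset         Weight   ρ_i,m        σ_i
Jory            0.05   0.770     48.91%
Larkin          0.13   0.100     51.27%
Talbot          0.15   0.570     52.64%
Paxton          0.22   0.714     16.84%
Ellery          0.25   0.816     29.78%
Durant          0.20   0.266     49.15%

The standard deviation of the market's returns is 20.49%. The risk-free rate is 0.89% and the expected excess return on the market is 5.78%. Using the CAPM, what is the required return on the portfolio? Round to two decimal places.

β_Jory = 0.770 × 48.91% / 20.49% = 1.8380
β_Larkin = 0.100 × 51.27% / 20.49% = 0.2502
β_Talbot = 0.570 × 52.64% / 20.49% = 1.4644
β_Paxton = 0.714 × 16.84% / 20.49% = 0.5868
β_Ellery = 0.816 × 29.78% / 20.49% = 1.1860
β_Durant = 0.266 × 49.15% / 20.49% = 0.6381
β_P = Σ w_i β_i = 0.05×1.8380 + 0.13×0.2502 + 0.15×1.4644 + 0.22×0.5868 + 0.25×1.1860 + 0.20×0.6381 = 0.8973
E(R_P) = R_f + β_P × MRP = 0.89% + 0.8973 × 5.78% = 6.08%

6.08%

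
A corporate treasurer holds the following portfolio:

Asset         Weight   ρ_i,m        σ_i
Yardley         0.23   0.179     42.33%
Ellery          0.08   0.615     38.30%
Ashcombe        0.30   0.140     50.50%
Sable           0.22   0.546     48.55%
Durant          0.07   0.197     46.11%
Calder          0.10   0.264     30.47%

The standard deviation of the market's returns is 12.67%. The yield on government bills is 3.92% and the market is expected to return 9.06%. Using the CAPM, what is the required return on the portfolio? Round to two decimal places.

9.20%

β_Yardley = 0.179 × 42.33% / 12.67% = 0.5980
β_Ellery = 0.615 × 38.30% / 12.67% = 1.8591
β_Ashcombe = 0.140 × 50.50% / 12.67% = 0.5580
β_Sable = 0.546 × 48.55% / 12.67% = 2.0922
β_Durant = 0.197 × 46.11% / 12.67% = 0.7169
β_Calder = 0.264 × 30.47% / 12.67% = 0.6349
β_P = Σ w_i β_i = 0.23×0.5980 + 0.08×1.8591 + 0.30×0.5580 + 0.22×2.0922 + 0.07×0.7169 + 0.10×0.6349 = 1.0276
MRP = 9.06% − 3.92% = 5.14%
E(R_P) = R_f + β_P × MRP = 3.92% + 1.0276 × 5.14% = 9.20%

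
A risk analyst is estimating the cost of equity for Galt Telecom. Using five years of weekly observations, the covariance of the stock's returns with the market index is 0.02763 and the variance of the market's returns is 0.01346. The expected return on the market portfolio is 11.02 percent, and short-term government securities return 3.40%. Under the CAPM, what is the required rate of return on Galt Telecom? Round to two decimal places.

19.04%

β = Cov(R_i, R_m) / Var(R_m) = 0.02763 / 0.01346 = 2.0527
MRP = 11.02% − 3.40% = 7.62%
E(R) = R_f + β × MRP = 3.40% + 2.0527 × 7.62% = 19.04%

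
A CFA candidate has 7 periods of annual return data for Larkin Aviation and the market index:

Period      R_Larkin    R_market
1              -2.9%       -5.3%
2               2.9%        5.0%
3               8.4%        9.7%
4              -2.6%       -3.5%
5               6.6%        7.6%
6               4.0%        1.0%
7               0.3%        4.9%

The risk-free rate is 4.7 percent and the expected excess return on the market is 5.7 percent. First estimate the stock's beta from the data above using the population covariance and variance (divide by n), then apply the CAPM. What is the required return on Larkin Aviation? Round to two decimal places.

Mean R_i = (-2.9 + 2.9 + 8.4 − 2.6 + 6.6 + 4.0 + 0.3) / 7 = 2.3857%
Mean R_m = (-5.3 + 5.0 + 9.7 − 3.5 + 7.6 + 1.0 + 4.9) / 7 = 2.7714%
Σ(R_i − R̄_i)(R_m − R̄_m) = 129.7971  ⇒  Cov = 129.7971 / 7 = 18.5424
Σ(R_m − R̄_m)² = 188.4343  ⇒  Var(R_m) = 188.4343 / 7 = 26.9192
β = Cov / Var(R_m) = 18.5424 / 26.9192 = 0.6888
E(R) = R_f + β × MRP = 4.7% + 0.6888 × 5.7% = 8.63%

8.63%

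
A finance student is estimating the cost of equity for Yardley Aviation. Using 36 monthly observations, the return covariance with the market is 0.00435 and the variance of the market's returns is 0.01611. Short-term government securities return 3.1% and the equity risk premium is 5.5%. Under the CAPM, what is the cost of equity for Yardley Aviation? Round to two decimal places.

4.59%

β = Cov(R_i, R_m) / Var(R_m) = 0.00435 / 0.01611 = 0.2700
E(R) = R_f + β × MRP = 3.1% + 0.2700 × 5.5% = 4.59%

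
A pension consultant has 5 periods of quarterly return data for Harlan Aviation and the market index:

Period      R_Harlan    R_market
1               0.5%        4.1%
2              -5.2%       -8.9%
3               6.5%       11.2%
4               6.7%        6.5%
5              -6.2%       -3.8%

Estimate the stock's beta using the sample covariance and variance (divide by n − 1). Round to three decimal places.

Mean R_i = (0.5 − 5.2 + 6.5 + 6.7 − 6.2) / 5 = 0.4600%
Mean R_m = (4.1 − 8.9 + 11.2 + 6.5 − 3.8) / 5 = 1.8200%
Σ(R_i − R̄_i)(R_m − R̄_m) = 184.0540  ⇒  Cov = 184.0540 / 4 = 46.0135
Σ(R_m − R̄_m)² = 261.5880  ⇒  Var(R_m) = 261.5880 / 4 = 65.3970
β = Cov / Var(R_m) = 46.0135 / 65.3970 = 0.7036

0.704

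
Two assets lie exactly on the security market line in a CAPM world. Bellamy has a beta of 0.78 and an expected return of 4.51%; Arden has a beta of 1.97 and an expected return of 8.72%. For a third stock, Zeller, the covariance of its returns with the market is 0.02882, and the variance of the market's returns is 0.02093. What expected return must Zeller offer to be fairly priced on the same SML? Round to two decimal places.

6.62%

MRP = (8.72% − 4.51%) / (1.97 − 0.78) = 3.5378%
R_f = 4.51% − 0.78 × 3.5378% = 1.7505%
β_Zeller = Cov / Var(R_m) = 0.02882 / 0.02093 = 1.3770
E(R_Zeller) = R_f + β × MRP = 1.7505% + 1.3770 × 3.5378% = 6.62%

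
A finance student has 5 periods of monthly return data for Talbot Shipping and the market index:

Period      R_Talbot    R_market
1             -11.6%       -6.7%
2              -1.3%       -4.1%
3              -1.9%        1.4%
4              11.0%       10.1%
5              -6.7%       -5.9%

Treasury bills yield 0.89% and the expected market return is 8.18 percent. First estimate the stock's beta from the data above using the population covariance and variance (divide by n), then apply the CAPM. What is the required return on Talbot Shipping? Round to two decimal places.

9.12%

Mean R_i = (-11.6 − 1.3 − 1.9 + 11.0 − 6.7) / 5 = -2.1000%
Mean R_m = (-6.7 − 4.1 + 1.4 + 10.1 − 5.9) / 5 = -1.0400%
Σ(R_i − R̄_i)(R_m − R̄_m) = 220.1000  ⇒  Cov = 220.1000 / 5 = 44.0200
Σ(R_m − R̄_m)² = 195.0720  ⇒  Var(R_m) = 195.0720 / 5 = 39.0144
β = Cov / Var(R_m) = 44.0200 / 39.0144 = 1.1283
MRP = 8.18% − 0.89% = 7.29%
E(R) = R_f + β × MRP = 0.89% + 1.1283 × 7.29% = 9.12%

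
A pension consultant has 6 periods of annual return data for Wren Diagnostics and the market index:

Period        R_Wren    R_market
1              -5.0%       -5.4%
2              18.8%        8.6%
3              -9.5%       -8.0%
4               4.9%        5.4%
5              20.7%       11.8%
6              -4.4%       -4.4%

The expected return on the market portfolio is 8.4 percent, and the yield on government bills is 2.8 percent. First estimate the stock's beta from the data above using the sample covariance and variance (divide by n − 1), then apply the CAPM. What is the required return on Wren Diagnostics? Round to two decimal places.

11.27%

Mean R_i = (-5.0 + 18.8 − 9.5 + 4.9 + 20.7 − 4.4) / 6 = 4.2500%
Mean R_m = (-5.4 + 8.6 − 8.0 + 5.4 + 11.8 − 4.4) / 6 = 1.3333%
Σ(R_i − R̄_i)(R_m − R̄_m) = 520.7600  ⇒  Cov = 520.7600 / 5 = 104.1520
Σ(R_m − R̄_m)² = 344.2133  ⇒  Var(R_m) = 344.2133 / 5 = 68.8427
β = Cov / Var(R_m) = 104.1520 / 68.8427 = 1.5129
MRP = 8.4% − 2.8% = 5.60%
E(R) = R_f + β × MRP = 2.8% + 1.5129 × 5.6% = 11.27%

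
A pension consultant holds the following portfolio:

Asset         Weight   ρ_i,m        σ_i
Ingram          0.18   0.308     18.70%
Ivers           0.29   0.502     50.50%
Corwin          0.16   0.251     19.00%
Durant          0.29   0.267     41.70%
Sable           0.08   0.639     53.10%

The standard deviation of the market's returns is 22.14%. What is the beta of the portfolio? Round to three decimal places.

β_Ingram = 0.308 × 18.70% / 22.14% = 0.2601
β_Ivers = 0.502 × 50.50% / 22.14% = 1.1450
β_Corwin = 0.251 × 19.00% / 22.14% = 0.2154
β_Durant = 0.267 × 41.70% / 22.14% = 0.5029
β_Sable = 0.639 × 53.10% / 22.14% = 1.5326
β_P = Σ w_i β_i = 0.18×0.2601 + 0.29×1.1450 + 0.16×0.2154 + 0.29×0.5029 + 0.08×1.5326 = 0.6818

0.682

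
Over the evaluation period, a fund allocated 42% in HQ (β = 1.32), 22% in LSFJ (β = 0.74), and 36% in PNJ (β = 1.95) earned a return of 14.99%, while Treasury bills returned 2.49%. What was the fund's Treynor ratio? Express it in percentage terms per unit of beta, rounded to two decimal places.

β_P = 0.42×1.32 + 0.22×0.74 + 0.36×1.95 = 1.4192
Treynor = (R_P − R_f) / β_P = (14.99% − 2.49%) / 1.4192 = 12.50% / 1.4192 = 8.81%

8.81%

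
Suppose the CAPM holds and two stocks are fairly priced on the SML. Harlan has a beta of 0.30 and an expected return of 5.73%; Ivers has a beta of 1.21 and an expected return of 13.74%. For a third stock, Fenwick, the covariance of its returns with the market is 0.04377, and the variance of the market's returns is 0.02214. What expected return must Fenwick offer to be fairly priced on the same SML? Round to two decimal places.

MRP = (13.74% − 5.73%) / (1.21 − 0.30) = 8.8022%
R_f = 5.73% − 0.30 × 8.8022% = 3.0893%
β_Fenwick = Cov / Var(R_m) = 0.04377 / 0.02214 = 1.9770
E(R_Fenwick) = R_f + β × MRP = 3.0893% + 1.9770 × 8.8022% = 20.49%

20.49%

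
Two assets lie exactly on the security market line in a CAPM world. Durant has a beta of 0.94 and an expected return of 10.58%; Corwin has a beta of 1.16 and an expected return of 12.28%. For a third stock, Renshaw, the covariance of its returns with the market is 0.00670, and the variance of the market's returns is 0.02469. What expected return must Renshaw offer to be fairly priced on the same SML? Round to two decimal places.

MRP = (12.28% − 10.58%) / (1.16 − 0.94) = 7.7273%
R_f = 10.58% − 0.94 × 7.7273% = 3.3163%
β_Renshaw = Cov / Var(R_m) = 0.00670 / 0.02469 = 0.2714
E(R_Renshaw) = R_f + β × MRP = 3.3163% + 0.2714 × 7.7273% = 5.41%

5.41%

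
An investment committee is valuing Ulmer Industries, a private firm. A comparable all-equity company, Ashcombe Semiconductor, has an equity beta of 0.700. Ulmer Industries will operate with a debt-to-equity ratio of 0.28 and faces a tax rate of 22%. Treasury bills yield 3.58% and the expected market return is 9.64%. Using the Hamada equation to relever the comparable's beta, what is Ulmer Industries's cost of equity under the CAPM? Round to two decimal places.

β_L = β_U × [1 + (1 − t)(D/E)] = 0.700 × [1 + (1 − 0.22) × 0.28]
    = 0.700 × [1 + 0.78 × 0.28] = 0.700 × 1.2184 = 0.8529
MRP = 9.64% − 3.58% = 6.06%
E(R) = R_f + β_L × MRP = 3.58% + 0.8529 × 6.06% = 8.75%

8.75%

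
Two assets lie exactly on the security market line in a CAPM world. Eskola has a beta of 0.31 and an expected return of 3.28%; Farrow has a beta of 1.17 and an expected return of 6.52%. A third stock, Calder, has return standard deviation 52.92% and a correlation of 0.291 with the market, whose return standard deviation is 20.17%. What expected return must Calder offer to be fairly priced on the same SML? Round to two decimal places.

MRP = (6.52% − 3.28%) / (1.17 − 0.31) = 3.7674%
R_f = 3.28% − 0.31 × 3.7674% = 2.1121%
β_Calder = ρ·σ_i/σ_m = 0.291 × 52.92 / 20.17 = 0.7635
E(R_Calder) = R_f + β × MRP = 2.1121% + 0.7635 × 3.7674% = 4.99%

4.99%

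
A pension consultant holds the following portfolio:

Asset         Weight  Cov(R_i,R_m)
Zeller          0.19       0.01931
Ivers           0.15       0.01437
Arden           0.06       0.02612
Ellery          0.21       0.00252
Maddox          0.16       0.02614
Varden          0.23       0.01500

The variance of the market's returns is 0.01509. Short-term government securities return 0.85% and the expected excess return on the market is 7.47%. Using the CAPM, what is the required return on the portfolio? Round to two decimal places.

8.55%

β_Zeller = 0.01931 / 0.01509 = 1.2797
β_Ivers = 0.01437 / 0.01509 = 0.9523
β_Arden = 0.02612 / 0.01509 = 1.7309
β_Ellery = 0.00252 / 0.01509 = 0.1670
β_Maddox = 0.02614 / 0.01509 = 1.7323
β_Varden = 0.01500 / 0.01509 = 0.9940
β_P = Σ w_i β_i = 0.19×1.2797 + 0.15×0.9523 + 0.06×1.7309 + 0.21×0.1670 + 0.16×1.7323 + 0.23×0.9940 = 1.0307
E(R_P) = R_f + β_P × MRP = 0.85% + 1.0307 × 7.47% = 8.55%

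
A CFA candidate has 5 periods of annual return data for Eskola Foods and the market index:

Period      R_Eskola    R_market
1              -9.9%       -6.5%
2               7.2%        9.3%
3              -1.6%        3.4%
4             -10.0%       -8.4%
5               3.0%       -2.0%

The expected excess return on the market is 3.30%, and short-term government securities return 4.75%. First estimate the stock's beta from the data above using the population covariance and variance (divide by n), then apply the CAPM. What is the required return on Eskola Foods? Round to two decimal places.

Mean R_i = (-9.9 + 7.2 − 1.6 − 10.0 + 3.0) / 5 = -2.2600%
Mean R_m = (-6.5 + 9.3 + 3.4 − 8.4 − 2.0) / 5 = -0.8400%
Σ(R_i − R̄_i)(R_m − R̄_m) = 194.3780  ⇒  Cov = 194.3780 / 5 = 38.8756
Σ(R_m − R̄_m)² = 211.3320  ⇒  Var(R_m) = 211.3320 / 5 = 42.2664
β = Cov / Var(R_m) = 38.8756 / 42.2664 = 0.9198
E(R) = R_f + β × MRP = 4.75% + 0.9198 × 3.30% = 7.79%

7.79%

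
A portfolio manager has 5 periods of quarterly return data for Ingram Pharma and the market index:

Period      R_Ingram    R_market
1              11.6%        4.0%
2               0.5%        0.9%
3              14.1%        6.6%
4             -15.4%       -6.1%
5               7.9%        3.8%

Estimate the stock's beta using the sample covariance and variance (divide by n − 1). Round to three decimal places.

2.413

Mean R_i = (11.6 + 0.5 + 14.1 − 15.4 + 7.9) / 5 = 3.7400%
Mean R_m = (4.0 + 0.9 + 6.6 − 6.1 + 3.8) / 5 = 1.8400%
Σ(R_i − R̄_i)(R_m − R̄_m) = 229.4620  ⇒  Cov = 229.4620 / 4 = 57.3655
Σ(R_m − R̄_m)² = 95.0920  ⇒  Var(R_m) = 95.0920 / 4 = 23.7730
β = Cov / Var(R_m) = 57.3655 / 23.7730 = 2.4131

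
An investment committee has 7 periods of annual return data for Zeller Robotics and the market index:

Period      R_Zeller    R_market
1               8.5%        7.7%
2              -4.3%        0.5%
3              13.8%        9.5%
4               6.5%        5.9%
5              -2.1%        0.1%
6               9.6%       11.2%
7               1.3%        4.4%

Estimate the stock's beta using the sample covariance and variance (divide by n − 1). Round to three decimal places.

Mean R_i = (8.5 − 4.3 + 13.8 + 6.5 − 2.1 + 9.6 + 1.3) / 7 = 4.7571%
Mean R_m = (7.7 + 0.5 + 9.5 + 5.9 + 0.1 + 11.2 + 4.4) / 7 = 5.6143%
Σ(R_i − R̄_i)(R_m − R̄_m) = 158.8243  ⇒  Cov = 158.8243 / 6 = 26.4707
Σ(R_m − R̄_m)² = 108.7686  ⇒  Var(R_m) = 108.7686 / 6 = 18.1281
β = Cov / Var(R_m) = 26.4707 / 18.1281 = 1.4602

1.460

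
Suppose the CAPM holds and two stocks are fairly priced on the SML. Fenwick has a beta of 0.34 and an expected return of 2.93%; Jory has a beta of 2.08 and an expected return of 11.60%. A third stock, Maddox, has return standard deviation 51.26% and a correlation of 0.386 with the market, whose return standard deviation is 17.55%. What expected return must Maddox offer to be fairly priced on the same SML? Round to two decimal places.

MRP = (11.60% − 2.93%) / (2.08 − 0.34) = 4.9828%
R_f = 2.93% − 0.34 × 4.9828% = 1.2358%
β_Maddox = ρ·σ_i/σ_m = 0.386 × 51.26 / 17.55 = 1.1274
E(R_Maddox) = R_f + β × MRP = 1.2358% + 1.1274 × 4.9828% = 6.85%

6.85%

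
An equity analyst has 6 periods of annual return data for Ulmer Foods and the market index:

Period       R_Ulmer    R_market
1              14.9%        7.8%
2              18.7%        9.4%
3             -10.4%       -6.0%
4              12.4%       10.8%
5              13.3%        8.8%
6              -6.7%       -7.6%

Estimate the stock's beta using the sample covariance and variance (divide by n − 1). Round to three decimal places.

1.420

Mean R_i = (14.9 + 18.7 − 10.4 + 12.4 + 13.3 − 6.7) / 6 = 7.0333%
Mean R_m = (7.8 + 9.4 − 6.0 + 10.8 + 8.8 − 7.6) / 6 = 3.8667%
Σ(R_i − R̄_i)(R_m − R̄_m) = 493.1067  ⇒  Cov = 493.1067 / 5 = 98.6213
Σ(R_m − R̄_m)² = 347.3333  ⇒  Var(R_m) = 347.3333 / 5 = 69.4667
β = Cov / Var(R_m) = 98.6213 / 69.4667 = 1.4197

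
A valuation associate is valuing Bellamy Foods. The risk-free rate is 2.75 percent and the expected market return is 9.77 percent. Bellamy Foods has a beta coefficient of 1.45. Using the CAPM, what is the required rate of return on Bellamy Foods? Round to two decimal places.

Market risk premium = E(R_m) − R_f = 9.77% − 2.75% = 7.02%
E(R) = R_f + β × MRP = 2.75% + 1.45 × 7.02% = 12.93%

12.93%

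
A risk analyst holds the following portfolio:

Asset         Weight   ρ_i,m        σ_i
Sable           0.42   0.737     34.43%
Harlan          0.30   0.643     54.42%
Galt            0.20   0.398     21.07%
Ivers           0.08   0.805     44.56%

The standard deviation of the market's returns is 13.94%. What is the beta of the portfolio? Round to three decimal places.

1.844

β_Sable = 0.737 × 34.43% / 13.94% = 1.8203
β_Harlan = 0.643 × 54.42% / 13.94% = 2.5102
β_Galt = 0.398 × 21.07% / 13.94% = 0.6016
β_Ivers = 0.805 × 44.56% / 13.94% = 2.5732
β_P = Σ w_i β_i = 0.42×1.8203 + 0.30×2.5102 + 0.20×0.6016 + 0.08×2.5732 = 1.8438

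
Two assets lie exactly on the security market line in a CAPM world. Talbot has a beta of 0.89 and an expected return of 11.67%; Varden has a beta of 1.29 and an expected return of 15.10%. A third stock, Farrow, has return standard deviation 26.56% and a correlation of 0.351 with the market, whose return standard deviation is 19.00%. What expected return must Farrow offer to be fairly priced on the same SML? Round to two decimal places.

8.25%

MRP = (15.10% − 11.67%) / (1.29 − 0.89) = 8.5750%
R_f = 11.67% − 0.89 × 8.5750% = 4.0383%
β_Farrow = ρ·σ_i/σ_m = 0.351 × 26.56 / 19.00 = 0.4907
E(R_Farrow) = R_f + β × MRP = 4.0383% + 0.4907 × 8.5750% = 8.25%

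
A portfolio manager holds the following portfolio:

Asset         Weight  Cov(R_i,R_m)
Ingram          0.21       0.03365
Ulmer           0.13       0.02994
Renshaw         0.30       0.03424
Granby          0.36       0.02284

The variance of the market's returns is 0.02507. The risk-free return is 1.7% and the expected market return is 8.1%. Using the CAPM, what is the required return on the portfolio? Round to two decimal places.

β_Ingram = 0.03365 / 0.02507 = 1.3422
β_Ulmer = 0.02994 / 0.02507 = 1.1943
β_Renshaw = 0.03424 / 0.02507 = 1.3658
β_Granby = 0.02284 / 0.02507 = 0.9110
β_P = Σ w_i β_i = 0.21×1.3422 + 0.13×1.1943 + 0.30×1.3658 + 0.36×0.9110 = 1.1748
MRP = 8.1% − 1.7% = 6.40%
E(R_P) = R_f + β_P × MRP = 1.7% + 1.1748 × 6.4% = 9.22%

9.22%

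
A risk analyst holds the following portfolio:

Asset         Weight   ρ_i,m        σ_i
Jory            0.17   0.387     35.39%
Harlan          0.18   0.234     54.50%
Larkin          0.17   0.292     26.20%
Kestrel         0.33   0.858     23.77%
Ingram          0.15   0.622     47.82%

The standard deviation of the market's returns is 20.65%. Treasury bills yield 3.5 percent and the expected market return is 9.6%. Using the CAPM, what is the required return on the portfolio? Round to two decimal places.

β_Jory = 0.387 × 35.39% / 20.65% = 0.6632
β_Harlan = 0.234 × 54.50% / 20.65% = 0.6176
β_Larkin = 0.292 × 26.20% / 20.65% = 0.3705
β_Kestrel = 0.858 × 23.77% / 20.65% = 0.9876
β_Ingram = 0.622 × 47.82% / 20.65% = 1.4404
β_P = Σ w_i β_i = 0.17×0.6632 + 0.18×0.6176 + 0.17×0.3705 + 0.33×0.9876 + 0.15×1.4404 = 0.8289
MRP = 9.6% − 3.5% = 6.10%
E(R_P) = R_f + β_P × MRP = 3.5% + 0.8289 × 6.1% = 8.56%

8.56%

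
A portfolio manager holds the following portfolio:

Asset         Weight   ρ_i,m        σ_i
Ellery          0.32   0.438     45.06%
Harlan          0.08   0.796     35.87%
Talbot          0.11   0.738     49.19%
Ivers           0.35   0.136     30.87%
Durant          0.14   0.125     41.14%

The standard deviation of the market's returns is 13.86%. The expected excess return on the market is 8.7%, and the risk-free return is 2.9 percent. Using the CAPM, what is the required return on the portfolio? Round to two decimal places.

β_Ellery = 0.438 × 45.06% / 13.86% = 1.4240
β_Harlan = 0.796 × 35.87% / 13.86% = 2.0601
β_Talbot = 0.738 × 49.19% / 13.86% = 2.6192
β_Ivers = 0.136 × 30.87% / 13.86% = 0.3029
β_Durant = 0.125 × 41.14% / 13.86% = 0.3710
β_P = Σ w_i β_i = 0.32×1.4240 + 0.08×2.0601 + 0.11×2.6192 + 0.35×0.3029 + 0.14×0.3710 = 1.0666
E(R_P) = R_f + β_P × MRP = 2.9% + 1.0666 × 8.7% = 12.18%

12.18%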